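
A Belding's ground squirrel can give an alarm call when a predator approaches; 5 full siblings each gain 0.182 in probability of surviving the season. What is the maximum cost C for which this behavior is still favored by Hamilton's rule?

0.455

r to a full sibling = 1/2 (full sibs share both parents — two paths of length 2: r = 2·(1/2)^2 = 1/2).
Hamilton's rule: n·r·B > C, so the trait is favored while C < n·r·B = 5·0.5·0.182 = 0.455.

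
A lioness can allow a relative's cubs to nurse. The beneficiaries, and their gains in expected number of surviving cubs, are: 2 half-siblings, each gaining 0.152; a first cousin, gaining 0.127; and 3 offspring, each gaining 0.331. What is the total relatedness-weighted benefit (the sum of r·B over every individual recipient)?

0.588375

r to a half-sibling = 1/4 (half-sibs share one parent — one path of length 2: r = (1/2)^2 = 1/4).
r to a first cousin = 0.125 (first cousins share one grandparent pair — two paths of length 4: r = 2·(1/2)^4 = 1/8).
r to an offspring = 0.5 (one parent–offspring link: r = (1/2)^1 = 1/2).
Summing one r·B term per recipient: 2·0.25·0.152 + 1·0.125·0.127 + 3·0.5·0.331 = 0.588375.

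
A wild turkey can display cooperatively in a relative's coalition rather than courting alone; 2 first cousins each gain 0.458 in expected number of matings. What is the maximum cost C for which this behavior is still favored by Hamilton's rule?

r to a first cousin = 1/8 (first cousins share one grandparent pair — two paths of length 4: r = 2·(1/2)^4 = 1/8).
Hamilton's rule: n·r·B > C, so the trait is favored while C < n·r·B = 2·0.125·0.458 = 0.1145.

0.1145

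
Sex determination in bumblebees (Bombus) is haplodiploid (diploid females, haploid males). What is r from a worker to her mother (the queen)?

One meiotic link between diploid queen and diploid daughter: r = 1/2.

0.5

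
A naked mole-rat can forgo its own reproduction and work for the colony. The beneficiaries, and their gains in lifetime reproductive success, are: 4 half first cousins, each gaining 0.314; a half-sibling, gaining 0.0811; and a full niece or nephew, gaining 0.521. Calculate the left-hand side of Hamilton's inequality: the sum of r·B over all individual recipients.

r to a half first cousin = 0.0625 (half first cousins share one grandparent — one path of length 4: r = (1/2)^4 = 1/16).
r to a half-sibling = 0.25 (half-sibs share one parent — one path of length 2: r = (1/2)^2 = 1/4).
r to a full niece or nephew = 0.25 (full aunt/uncle↔niece/nephew: two paths of length 3 through the shared grandparent pair: r = 2·(1/2)^3 = 1/4).
Summing one r·B term per recipient: 4·0.0625·0.314 + 1·0.25·0.0811 + 1·0.25·0.521 = 0.229025.

0.229025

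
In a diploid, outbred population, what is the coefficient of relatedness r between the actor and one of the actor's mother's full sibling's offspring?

Each parent–offspring link contributes a factor of 1/2, and independent paths through distinct common ancestors add.
First cousins share one grandparent pair — two paths of length 4: r = 2·(1/2)^4 = 1/8.

0.125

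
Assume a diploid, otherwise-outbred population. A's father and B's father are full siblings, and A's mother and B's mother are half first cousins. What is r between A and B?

0.140625

Independent pedigree routes through distinct common ancestors add.
A and B are related in two ways: first cousins through their fathers (r = 1/8) and half second cousins through their mothers (r = 1/64).
r = 1/8 + 1/64 = 9/64 = 0.140625.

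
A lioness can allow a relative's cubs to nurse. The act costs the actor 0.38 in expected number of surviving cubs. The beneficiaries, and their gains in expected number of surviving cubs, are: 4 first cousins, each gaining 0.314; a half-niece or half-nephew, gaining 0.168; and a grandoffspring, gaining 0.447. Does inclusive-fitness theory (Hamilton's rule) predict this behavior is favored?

No

Hamilton's rule: the trait is favored when the sum of r·B over every recipient exceeds the actor's cost C.
r to a first cousin = 1/8 (first cousins share one grandparent pair — two paths of length 4: r = 2·(1/2)^4 = 1/8).
r to a half-niece or half-nephew = 0.125 (half-aunt/uncle↔niece/nephew: one path of length 3: r = (1/2)^3 = 1/8).
r to a grandoffspring = 1/4 (two parent–offspring links: r = (1/2)^2 = 1/4).
Summing one r·B term per recipient: 4·0.125·0.314 + 1·0.125·0.168 + 1·0.25·0.447 = 0.28975.
0.28975 < 0.38: the indirect benefit is less than the cost.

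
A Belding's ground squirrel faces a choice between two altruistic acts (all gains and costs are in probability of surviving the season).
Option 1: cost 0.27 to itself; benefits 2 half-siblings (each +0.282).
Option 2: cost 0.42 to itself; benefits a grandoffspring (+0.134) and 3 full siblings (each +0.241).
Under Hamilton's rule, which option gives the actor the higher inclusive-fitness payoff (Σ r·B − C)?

Option 1: r to a half-sibling = 0.25.
Option 1: Σ r·B − C = (2·0.25·0.282) − 0.27 = -0.129.
Option 2: r to a grandoffspring = 0.25.
Option 2: r to a full sibling = 0.5.
Option 2: Σ r·B − C = (1·0.25·0.134 + 3·0.5·0.241) − 0.42 = -0.025.
Option 2 has the higher net inclusive-fitness payoff.

Option 2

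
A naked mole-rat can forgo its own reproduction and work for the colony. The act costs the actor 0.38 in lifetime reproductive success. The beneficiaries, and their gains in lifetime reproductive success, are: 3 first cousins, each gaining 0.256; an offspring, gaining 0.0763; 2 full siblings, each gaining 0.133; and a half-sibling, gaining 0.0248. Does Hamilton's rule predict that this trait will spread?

Hamilton's rule: the trait is favored when the sum of r·B over every recipient exceeds the actor's cost C.
r to a first cousin = 1/8 (first cousins share one grandparent pair — two paths of length 4: r = 2·(1/2)^4 = 1/8).
r to an offspring = 0.5 (one parent–offspring link: r = (1/2)^1 = 1/2).
r to a full sibling = 0.5 (full sibs share both parents — two paths of length 2: r = 2·(1/2)^2 = 1/2).
r to a half-sibling = 1/4 (half-sibs share one parent — one path of length 2: r = (1/2)^2 = 1/4).
Summing one r·B term per recipient: 3·0.125·0.256 + 1·0.5·0.0763 + 2·0.5·0.133 + 1·0.25·0.0248 = 0.27335.
0.27335 < 0.38: the indirect benefit is less than the cost.

No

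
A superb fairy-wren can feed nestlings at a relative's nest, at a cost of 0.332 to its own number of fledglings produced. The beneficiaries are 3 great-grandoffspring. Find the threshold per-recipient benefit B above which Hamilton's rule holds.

0.8853

r to a great-grandoffspring = 1/8 (three parent–offspring links: r = (1/2)^3 = 1/8).
Hamilton's rule with n recipients of equal r: n·r·B > C, so B > C/(n·r) = 0.332/(3·0.125) = 0.8853.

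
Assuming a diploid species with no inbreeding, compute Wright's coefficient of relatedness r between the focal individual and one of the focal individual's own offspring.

0.5

Each parent–offspring link contributes a factor of 1/2, and independent paths through distinct common ancestors add.
One parent–offspring link: r = (1/2)^1 = 1/2.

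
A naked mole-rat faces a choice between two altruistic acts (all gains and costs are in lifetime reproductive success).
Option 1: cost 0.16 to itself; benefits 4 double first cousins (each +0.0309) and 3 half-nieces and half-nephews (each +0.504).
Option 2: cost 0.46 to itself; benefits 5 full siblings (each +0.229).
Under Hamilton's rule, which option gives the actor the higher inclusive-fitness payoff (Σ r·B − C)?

Option 1: r to a double first cousin = 0.25.
Option 1: r to a half-niece or half-nephew = 0.125.
Option 1: Σ r·B − C = (4·0.25·0.0309 + 3·0.125·0.504) − 0.16 = 0.0599.
Option 2: r to a full sibling = 0.5.
Option 2: Σ r·B − C = (5·0.5·0.229) − 0.46 = 0.1125.
Option 2 has the higher net inclusive-fitness payoff.

Option 2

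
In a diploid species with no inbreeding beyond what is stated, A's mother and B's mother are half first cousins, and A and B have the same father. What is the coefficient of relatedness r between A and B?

0.265625

Wright's path rule: contributions from independent ancestry routes add.
A and B are related in two ways: half second cousins through their mothers (r = 1/64) and half-sibs through their shared father (r = 1/4).
r = 1/64 + 1/4 = 0.265625.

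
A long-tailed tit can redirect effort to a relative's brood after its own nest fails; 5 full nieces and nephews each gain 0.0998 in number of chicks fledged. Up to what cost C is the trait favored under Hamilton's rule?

0.12475

r to a full niece or nephew = 0.25 (full aunt/uncle↔niece/nephew: two paths of length 3 through the shared grandparent pair: r = 2·(1/2)^3 = 1/4).
Hamilton's rule: n·r·B > C, so the trait is favored while C < n·r·B = 5·0.25·0.0998 = 0.12475.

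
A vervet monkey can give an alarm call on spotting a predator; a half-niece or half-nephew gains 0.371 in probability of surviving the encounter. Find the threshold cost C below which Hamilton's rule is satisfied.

0.046375

r to a half-niece or half-nephew = 1/8 (half-aunt/uncle↔niece/nephew: one path of length 3: r = (1/2)^3 = 1/8).
Hamilton's rule: n·r·B > C, so the trait is favored while C < n·r·B = 1·0.125·0.371 = 0.046375.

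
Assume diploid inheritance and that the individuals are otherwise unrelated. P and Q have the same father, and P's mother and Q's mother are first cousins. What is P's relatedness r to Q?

0.28125

Independent pedigree routes through distinct common ancestors add.
P and Q are related in two ways: half-sibs through their shared father (r = 1/4) and second cousins through their mothers (r = 1/32).
r = 1/4 + 1/32 = 9/32 = 0.28125.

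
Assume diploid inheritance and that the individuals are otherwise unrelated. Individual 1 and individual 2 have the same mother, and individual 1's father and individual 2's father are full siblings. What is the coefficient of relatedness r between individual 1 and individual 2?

Independent pedigree routes through distinct common ancestors add.
Individual 1 and individual 2 are related in two ways: half-sibs through their shared mother (r = 1/4) and first cousins through their fathers (r = 1/8).
r = 1/4 + 1/8 = 0.375.

0.375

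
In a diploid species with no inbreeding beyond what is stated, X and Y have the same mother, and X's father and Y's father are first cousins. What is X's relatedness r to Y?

Relatedness sums over independent paths through distinct common ancestors.
X and Y are related in two ways: half-sibs through their shared mother (r = 1/4) and second cousins through their fathers (r = 1/32).
r = 1/4 + 1/32 = 0.28125.

0.28125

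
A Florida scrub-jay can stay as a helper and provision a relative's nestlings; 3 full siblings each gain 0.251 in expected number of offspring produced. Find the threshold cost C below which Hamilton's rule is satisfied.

r to a full sibling = 1/2 (full sibs share both parents — two paths of length 2: r = 2·(1/2)^2 = 1/2).
Hamilton's rule: n·r·B > C, so the trait is favored while C < n·r·B = 3·0.5·0.251 = 0.3765.

0.3765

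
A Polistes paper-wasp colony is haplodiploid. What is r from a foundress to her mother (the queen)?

0.5

One meiotic link between diploid queen and diploid daughter: r = 1/2.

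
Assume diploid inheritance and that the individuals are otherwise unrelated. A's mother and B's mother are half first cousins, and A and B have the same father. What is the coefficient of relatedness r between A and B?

0.265625

Relatedness sums over independent paths through distinct common ancestors.
A and B are related in two ways: half second cousins through their mothers (r = 1/64) and half-sibs through their shared father (r = 1/4).
r = 1/64 + 1/4 = 0.265625.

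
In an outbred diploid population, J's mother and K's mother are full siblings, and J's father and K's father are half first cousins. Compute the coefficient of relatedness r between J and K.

Relatedness sums over independent paths through distinct common ancestors.
J and K are related in two ways: first cousins through their mothers (r = 1/8) and half second cousins through their fathers (r = 1/64).
r = 1/8 + 1/64 = 0.140625.

0.140625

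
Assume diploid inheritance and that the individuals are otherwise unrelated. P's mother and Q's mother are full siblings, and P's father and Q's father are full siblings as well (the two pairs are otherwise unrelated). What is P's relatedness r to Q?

Relatedness sums over independent paths through distinct common ancestors.
P and Q are related in two ways: first cousins through their mothers (r = 1/8) and first cousins through their fathers (r = 1/8) — i.e. double first cousins.
r = 1/8 + 1/8 = 1/4 = 0.25.

0.25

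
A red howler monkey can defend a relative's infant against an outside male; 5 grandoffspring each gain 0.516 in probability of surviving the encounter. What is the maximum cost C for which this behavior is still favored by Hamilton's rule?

0.645

r to a grandoffspring = 1/4 (two parent–offspring links: r = (1/2)^2 = 1/4).
Hamilton's rule: n·r·B > C, so the trait is favored while C < n·r·B = 5·0.25·0.516 = 0.645.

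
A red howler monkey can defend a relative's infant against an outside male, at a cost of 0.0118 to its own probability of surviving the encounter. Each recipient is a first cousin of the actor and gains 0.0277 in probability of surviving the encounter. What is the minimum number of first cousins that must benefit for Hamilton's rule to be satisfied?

r to a first cousin = 0.125 (first cousins share one grandparent pair — two paths of length 4: r = 2·(1/2)^4 = 1/8).
Hamilton's rule: n·r·B > C  ⇒  n > C/(r·B) = 0.0118/(0.125·0.0277) = 3.408.
The smallest integer exceeding 3.408 is 4.

4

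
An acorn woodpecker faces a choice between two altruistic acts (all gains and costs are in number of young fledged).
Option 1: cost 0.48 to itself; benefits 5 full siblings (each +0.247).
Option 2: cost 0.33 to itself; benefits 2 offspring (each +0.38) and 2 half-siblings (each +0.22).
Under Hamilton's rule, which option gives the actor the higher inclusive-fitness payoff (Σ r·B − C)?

Option 2

Option 1: r to a full sibling = 0.5.
Option 1: Σ r·B − C = (5·0.5·0.247) − 0.48 = 0.1375.
Option 2: r to an offspring = 0.5.
Option 2: r to a half-sibling = 0.25.
Option 2: Σ r·B − C = (2·0.5·0.38 + 2·0.25·0.22) − 0.33 = 0.16.
Option 2 has the higher net inclusive-fitness payoff.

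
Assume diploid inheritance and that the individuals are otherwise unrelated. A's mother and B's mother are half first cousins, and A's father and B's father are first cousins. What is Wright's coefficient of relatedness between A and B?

0.046875

Relatedness sums over independent paths through distinct common ancestors.
A and B are related in two ways: half second cousins through their mothers (r = 1/64) and second cousins through their fathers (r = 1/32).
r = 1/64 + 1/32 = 3/64 = 0.046875.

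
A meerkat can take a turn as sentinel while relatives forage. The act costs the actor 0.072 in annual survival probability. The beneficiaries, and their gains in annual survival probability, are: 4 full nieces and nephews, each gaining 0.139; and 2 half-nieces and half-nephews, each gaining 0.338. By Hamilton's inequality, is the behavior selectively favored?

Yes

Hamilton's rule: the trait is favored when the sum of r·B over every recipient exceeds the actor's cost C.
r to a full niece or nephew = 0.25 (full aunt/uncle↔niece/nephew: two paths of length 3 through the shared grandparent pair: r = 2·(1/2)^3 = 1/4).
r to a half-niece or half-nephew = 0.125 (half-aunt/uncle↔niece/nephew: one path of length 3: r = (1/2)^3 = 1/8).
Summing one r·B term per recipient: 4·0.25·0.139 + 2·0.125·0.338 = 0.2235.
0.2235 > 0.072: the indirect benefit exceeds the cost.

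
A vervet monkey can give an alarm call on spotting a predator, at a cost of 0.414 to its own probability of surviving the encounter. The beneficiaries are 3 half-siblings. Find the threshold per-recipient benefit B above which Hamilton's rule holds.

0.552

r to a half-sibling = 0.25 (half-sibs share one parent — one path of length 2: r = (1/2)^2 = 1/4).
Hamilton's rule with n recipients of equal r: n·r·B > C, so B > C/(n·r) = 0.414/(3·0.25) = 0.552.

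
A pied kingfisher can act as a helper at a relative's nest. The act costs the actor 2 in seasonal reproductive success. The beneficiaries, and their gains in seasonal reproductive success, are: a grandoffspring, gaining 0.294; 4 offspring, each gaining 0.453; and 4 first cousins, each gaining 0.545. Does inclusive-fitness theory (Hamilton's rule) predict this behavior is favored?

No

Hamilton's rule: the trait is favored when the sum of r·B over every recipient exceeds the actor's cost C.
r to a grandoffspring = 0.25 (two parent–offspring links: r = (1/2)^2 = 1/4).
r to an offspring = 1/2 (one parent–offspring link: r = (1/2)^1 = 1/2).
r to a first cousin = 0.125 (first cousins share one grandparent pair — two paths of length 4: r = 2·(1/2)^4 = 1/8).
Summing one r·B term per recipient: 1·0.25·0.294 + 4·0.5·0.453 + 4·0.125·0.545 = 1.252.
1.252 < 2: the indirect benefit is less than the cost.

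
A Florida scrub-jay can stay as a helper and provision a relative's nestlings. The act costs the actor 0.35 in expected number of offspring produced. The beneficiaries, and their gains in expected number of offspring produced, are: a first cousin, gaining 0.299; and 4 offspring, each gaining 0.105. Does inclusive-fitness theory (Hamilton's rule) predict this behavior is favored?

Hamilton's rule: the trait is favored when the sum of r·B over every recipient exceeds the actor's cost C.
r to a first cousin = 0.125 (first cousins share one grandparent pair — two paths of length 4: r = 2·(1/2)^4 = 1/8).
r to an offspring = 0.5 (one parent–offspring link: r = (1/2)^1 = 1/2).
Summing one r·B term per recipient: 1·0.125·0.299 + 4·0.5·0.105 = 0.247375.
0.247375 < 0.35: the indirect benefit is less than the cost.

No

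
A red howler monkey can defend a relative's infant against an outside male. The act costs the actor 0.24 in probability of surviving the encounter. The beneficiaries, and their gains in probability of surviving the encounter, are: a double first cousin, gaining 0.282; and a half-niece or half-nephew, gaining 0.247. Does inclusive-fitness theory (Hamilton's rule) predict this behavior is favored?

No

Hamilton's rule: the trait is favored when the sum of r·B over every recipient exceeds the actor's cost C.
r to a double first cousin = 0.25 (double first cousins share both grandparent pairs — four paths of length 4: r = 4·(1/2)^4 = 1/4).
r to a half-niece or half-nephew = 0.125 (half-aunt/uncle↔niece/nephew: one path of length 3: r = (1/2)^3 = 1/8).
Summing one r·B term per recipient: 1·0.25·0.282 + 1·0.125·0.247 = 0.101375.
0.101375 < 0.24: the indirect benefit is less than the cost.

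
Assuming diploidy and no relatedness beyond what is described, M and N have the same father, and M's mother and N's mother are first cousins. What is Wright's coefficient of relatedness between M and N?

0.28125

Relatedness sums over independent paths through distinct common ancestors.
M and N are related in two ways: half-sibs through their shared father (r = 1/4) and second cousins through their mothers (r = 1/32).
r = 1/4 + 1/32 = 0.28125.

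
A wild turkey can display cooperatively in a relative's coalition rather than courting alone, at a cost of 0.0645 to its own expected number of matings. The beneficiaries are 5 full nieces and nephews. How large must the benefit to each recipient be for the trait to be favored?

r to a full niece or nephew = 1/4 (full aunt/uncle↔niece/nephew: two paths of length 3 through the shared grandparent pair: r = 2·(1/2)^3 = 1/4).
Hamilton's rule with n recipients of equal r: n·r·B > C, so B > C/(n·r) = 0.0645/(5·0.25) = 0.0516.

0.0516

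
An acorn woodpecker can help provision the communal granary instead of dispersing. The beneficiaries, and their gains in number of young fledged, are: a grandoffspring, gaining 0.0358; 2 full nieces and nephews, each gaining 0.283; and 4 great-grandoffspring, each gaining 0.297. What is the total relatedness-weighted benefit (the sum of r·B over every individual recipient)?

r to a grandoffspring = 1/4 (two parent–offspring links: r = (1/2)^2 = 1/4).
r to a full niece or nephew = 1/4 (full aunt/uncle↔niece/nephew: two paths of length 3 through the shared grandparent pair: r = 2·(1/2)^3 = 1/4).
r to a great-grandoffspring = 0.125 (three parent–offspring links: r = (1/2)^3 = 1/8).
Summing one r·B term per recipient: 1·0.25·0.0358 + 2·0.25·0.283 + 4·0.125·0.297 = 0.29895.

0.29895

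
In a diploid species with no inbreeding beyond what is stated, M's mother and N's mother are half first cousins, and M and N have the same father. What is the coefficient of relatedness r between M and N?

0.265625

Independent pedigree routes through distinct common ancestors add.
M and N are related in two ways: half second cousins through their mothers (r = 1/64) and half-sibs through their shared father (r = 1/4).
r = 1/64 + 1/4 = 0.265625.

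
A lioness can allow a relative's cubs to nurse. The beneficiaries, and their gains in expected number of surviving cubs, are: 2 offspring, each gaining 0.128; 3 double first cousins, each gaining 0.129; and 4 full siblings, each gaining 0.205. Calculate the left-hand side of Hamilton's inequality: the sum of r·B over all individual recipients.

r to an offspring = 0.5 (one parent–offspring link: r = (1/2)^1 = 1/2).
r to a double first cousin = 1/4 (double first cousins share both grandparent pairs — four paths of length 4: r = 4·(1/2)^4 = 1/4).
r to a full sibling = 1/2 (full sibs share both parents — two paths of length 2: r = 2·(1/2)^2 = 1/2).
Summing one r·B term per recipient: 2·0.5·0.128 + 3·0.25·0.129 + 4·0.5·0.205 = 0.63475.

0.63475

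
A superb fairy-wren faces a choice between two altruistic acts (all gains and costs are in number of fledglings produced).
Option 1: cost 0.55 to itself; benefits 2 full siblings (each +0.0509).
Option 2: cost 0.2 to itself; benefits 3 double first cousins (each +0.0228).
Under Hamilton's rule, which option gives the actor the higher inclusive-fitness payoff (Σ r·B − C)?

Option 2

Option 1: r to a full sibling = 0.5.
Option 1: Σ r·B − C = (2·0.5·0.0509) − 0.55 = -0.4991.
Option 2: r to a double first cousin = 0.25.
Option 2: Σ r·B − C = (3·0.25·0.0228) − 0.2 = -0.1829.
Option 2 has the higher net inclusive-fitness payoff.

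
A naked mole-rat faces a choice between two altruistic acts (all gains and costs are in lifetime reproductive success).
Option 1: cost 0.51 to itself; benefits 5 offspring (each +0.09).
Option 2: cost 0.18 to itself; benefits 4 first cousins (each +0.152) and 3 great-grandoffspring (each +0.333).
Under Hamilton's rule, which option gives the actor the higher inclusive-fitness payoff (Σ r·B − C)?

Option 2

Option 1: r to an offspring = 0.5.
Option 1: Σ r·B − C = (5·0.5·0.09) − 0.51 = -0.285.
Option 2: r to a first cousin = 0.125.
Option 2: r to a great-grandoffspring = 0.125.
Option 2: Σ r·B − C = (4·0.125·0.152 + 3·0.125·0.333) − 0.18 = 0.020875.
Option 2 has the higher net inclusive-fitness payoff.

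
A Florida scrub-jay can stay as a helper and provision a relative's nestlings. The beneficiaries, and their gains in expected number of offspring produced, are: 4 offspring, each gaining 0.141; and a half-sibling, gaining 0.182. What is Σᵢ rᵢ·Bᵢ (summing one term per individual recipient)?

0.3275

r to an offspring = 1/2 (one parent–offspring link: r = (1/2)^1 = 1/2).
r to a half-sibling = 0.25 (half-sibs share one parent — one path of length 2: r = (1/2)^2 = 1/4).
Summing one r·B term per recipient: 4·0.5·0.141 + 1·0.25·0.182 = 0.3275.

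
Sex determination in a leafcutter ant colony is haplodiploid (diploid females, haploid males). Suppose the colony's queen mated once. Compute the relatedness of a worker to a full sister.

0.75

Haplodiploid full sisters inherit their father's entire haploid genome identically (contributing 1/2) and on average half of their mother's contribution (1/2 · 1/2 = 1/4); r = 1/2 + 1/4 = 3/4.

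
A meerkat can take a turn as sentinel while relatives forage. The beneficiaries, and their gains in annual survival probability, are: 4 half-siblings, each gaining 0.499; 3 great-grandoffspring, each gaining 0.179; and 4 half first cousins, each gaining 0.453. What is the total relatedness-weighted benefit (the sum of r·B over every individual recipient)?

0.679375

r to a half-sibling = 1/4 (half-sibs share one parent — one path of length 2: r = (1/2)^2 = 1/4).
r to a great-grandoffspring = 0.125 (three parent–offspring links: r = (1/2)^3 = 1/8).
r to a half first cousin = 0.0625 (half first cousins share one grandparent — one path of length 4: r = (1/2)^4 = 1/16).
Summing one r·B term per recipient: 4·0.25·0.499 + 3·0.125·0.179 + 4·0.0625·0.453 = 0.679375.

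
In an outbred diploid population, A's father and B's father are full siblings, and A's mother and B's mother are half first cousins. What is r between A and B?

0.140625

Independent pedigree routes through distinct common ancestors add.
A and B are related in two ways: first cousins through their fathers (r = 1/8) and half second cousins through their mothers (r = 1/64).
r = 1/8 + 1/64 = 0.140625.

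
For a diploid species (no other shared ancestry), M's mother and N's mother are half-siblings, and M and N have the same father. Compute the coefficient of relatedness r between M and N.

0.3125

Wright's path rule: contributions from independent ancestry routes add.
M and N are related in two ways: half first cousins through their mothers (r = 1/16) and half-sibs through their shared father (r = 1/4).
r = 1/16 + 1/4 = 5/16 = 0.3125.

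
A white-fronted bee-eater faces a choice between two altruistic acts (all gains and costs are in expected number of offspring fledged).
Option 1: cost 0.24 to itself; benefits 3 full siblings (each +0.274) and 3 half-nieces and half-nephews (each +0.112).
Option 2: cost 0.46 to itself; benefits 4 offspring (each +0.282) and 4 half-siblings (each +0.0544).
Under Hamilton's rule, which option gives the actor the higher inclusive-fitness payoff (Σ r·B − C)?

Option 1: r to a full sibling = 0.5.
Option 1: r to a half-niece or half-nephew = 0.125.
Option 1: Σ r·B − C = (3·0.5·0.274 + 3·0.125·0.112) − 0.24 = 0.213.
Option 2: r to an offspring = 0.5.
Option 2: r to a half-sibling = 0.25.
Option 2: Σ r·B − C = (4·0.5·0.282 + 4·0.25·0.0544) − 0.46 = 0.1584.
Option 1 has the higher net inclusive-fitness payoff.

Option 1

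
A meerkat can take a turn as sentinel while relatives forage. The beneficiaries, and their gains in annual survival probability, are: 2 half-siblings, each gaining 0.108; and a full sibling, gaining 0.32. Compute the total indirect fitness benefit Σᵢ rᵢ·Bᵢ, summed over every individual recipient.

r to a half-sibling = 1/4 (half-sibs share one parent — one path of length 2: r = (1/2)^2 = 1/4).
r to a full sibling = 0.5 (full sibs share both parents — two paths of length 2: r = 2·(1/2)^2 = 1/2).
Summing one r·B term per recipient: 2·0.25·0.108 + 1·0.5·0.32 = 0.214.

0.214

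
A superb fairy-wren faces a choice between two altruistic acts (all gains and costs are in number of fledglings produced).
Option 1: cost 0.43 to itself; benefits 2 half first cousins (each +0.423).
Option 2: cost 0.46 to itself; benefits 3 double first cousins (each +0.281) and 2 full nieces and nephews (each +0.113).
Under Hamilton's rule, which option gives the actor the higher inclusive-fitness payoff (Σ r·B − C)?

Option 1: r to a half first cousin = 0.0625.
Option 1: Σ r·B − C = (2·0.0625·0.423) − 0.43 = -0.377125.
Option 2: r to a double first cousin = 0.25.
Option 2: r to a full niece or nephew = 0.25.
Option 2: Σ r·B − C = (3·0.25·0.281 + 2·0.25·0.113) − 0.46 = -0.19275.
Option 2 has the higher net inclusive-fitness payoff.

Option 2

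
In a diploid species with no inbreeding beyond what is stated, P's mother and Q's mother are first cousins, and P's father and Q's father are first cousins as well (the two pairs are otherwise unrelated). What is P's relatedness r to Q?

0.0625

With two independent routes of shared ancestry, r is the sum of the two contributions.
P and Q are related in two ways: second cousins through their mothers (r = 1/32) and second cousins through their fathers (r = 1/32).
r = 1/32 + 1/32 = 0.0625.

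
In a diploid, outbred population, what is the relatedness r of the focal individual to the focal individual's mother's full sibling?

Each parent–offspring link contributes a factor of 1/2, and independent paths through distinct common ancestors add.
Full aunt/uncle↔niece/nephew: two paths of length 3 through the shared grandparent pair: r = 2·(1/2)^3 = 1/4.

0.25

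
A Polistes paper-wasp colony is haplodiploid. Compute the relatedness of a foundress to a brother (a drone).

0.25

Her haploid brother carries none of their father's genes and a random half of their mother's genome; that half matches the maternal half of her own genome with probability 1/2: r = 1/2 · 1/2 = 1/4.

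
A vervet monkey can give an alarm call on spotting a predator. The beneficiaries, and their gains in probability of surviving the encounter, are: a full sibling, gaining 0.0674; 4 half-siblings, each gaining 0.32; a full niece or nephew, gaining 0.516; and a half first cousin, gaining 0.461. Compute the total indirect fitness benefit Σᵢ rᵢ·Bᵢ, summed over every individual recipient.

0.5115125

r to a full sibling = 1/2 (full sibs share both parents — two paths of length 2: r = 2·(1/2)^2 = 1/2).
r to a half-sibling = 1/4 (half-sibs share one parent — one path of length 2: r = (1/2)^2 = 1/4).
r to a full niece or nephew = 0.25 (full aunt/uncle↔niece/nephew: two paths of length 3 through the shared grandparent pair: r = 2·(1/2)^3 = 1/4).
r to a half first cousin = 1/16 (half first cousins share one grandparent — one path of length 4: r = (1/2)^4 = 1/16).
Summing one r·B term per recipient: 1·0.5·0.0674 + 4·0.25·0.32 + 1·0.25·0.516 + 1·0.0625·0.461 = 0.5115125.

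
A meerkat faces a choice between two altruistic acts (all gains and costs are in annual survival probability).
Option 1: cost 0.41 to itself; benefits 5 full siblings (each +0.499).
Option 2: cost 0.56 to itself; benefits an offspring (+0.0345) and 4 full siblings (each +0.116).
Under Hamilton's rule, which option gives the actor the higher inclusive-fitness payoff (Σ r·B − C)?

Option 1

Option 1: r to a full sibling = 0.5.
Option 1: Σ r·B − C = (5·0.5·0.499) − 0.41 = 0.8375.
Option 2: r to an offspring = 0.5.
Option 2: r to a full sibling = 0.5.
Option 2: Σ r·B − C = (1·0.5·0.0345 + 4·0.5·0.116) − 0.56 = -0.31075.
Option 1 has the higher net inclusive-fitness payoff.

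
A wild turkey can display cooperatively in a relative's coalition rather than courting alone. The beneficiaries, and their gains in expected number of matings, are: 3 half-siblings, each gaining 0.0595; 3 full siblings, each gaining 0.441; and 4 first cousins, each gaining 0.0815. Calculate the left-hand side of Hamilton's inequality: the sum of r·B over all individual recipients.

r to a half-sibling = 1/4 (half-sibs share one parent — one path of length 2: r = (1/2)^2 = 1/4).
r to a full sibling = 0.5 (full sibs share both parents — two paths of length 2: r = 2·(1/2)^2 = 1/2).
r to a first cousin = 1/8 (first cousins share one grandparent pair — two paths of length 4: r = 2·(1/2)^4 = 1/8).
Summing one r·B term per recipient: 3·0.25·0.0595 + 3·0.5·0.441 + 4·0.125·0.0815 = 0.746875.

0.746875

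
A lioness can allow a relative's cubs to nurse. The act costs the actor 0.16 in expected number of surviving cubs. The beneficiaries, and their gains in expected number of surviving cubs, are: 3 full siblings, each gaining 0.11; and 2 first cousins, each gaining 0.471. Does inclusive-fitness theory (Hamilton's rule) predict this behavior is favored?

Yes

Hamilton's rule: the trait is favored when the sum of r·B over every recipient exceeds the actor's cost C.
r to a full sibling = 0.5 (full sibs share both parents — two paths of length 2: r = 2·(1/2)^2 = 1/2).
r to a first cousin = 1/8 (first cousins share one grandparent pair — two paths of length 4: r = 2·(1/2)^4 = 1/8).
Summing one r·B term per recipient: 3·0.5·0.11 + 2·0.125·0.471 = 0.28275.
0.28275 > 0.16: the indirect benefit exceeds the cost.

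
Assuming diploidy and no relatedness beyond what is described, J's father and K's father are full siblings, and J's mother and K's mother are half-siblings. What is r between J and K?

With two independent routes of shared ancestry, r is the sum of the two contributions.
J and K are related in two ways: first cousins through their fathers (r = 1/8) and half first cousins through their mothers (r = 1/16).
r = 1/8 + 1/16 = 0.1875.

0.1875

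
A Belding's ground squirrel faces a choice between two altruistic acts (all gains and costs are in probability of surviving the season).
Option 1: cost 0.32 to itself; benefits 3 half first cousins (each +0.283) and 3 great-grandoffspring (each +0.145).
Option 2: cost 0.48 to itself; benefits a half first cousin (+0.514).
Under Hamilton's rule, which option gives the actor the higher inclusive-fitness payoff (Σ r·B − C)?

Option 1: r to a half first cousin = 0.0625.
Option 1: r to a great-grandoffspring = 0.125.
Option 1: Σ r·B − C = (3·0.0625·0.283 + 3·0.125·0.145) − 0.32 = -0.2125625.
Option 2: r to a half first cousin = 0.0625.
Option 2: Σ r·B − C = (1·0.0625·0.514) − 0.48 = -0.447875.
Option 1 has the higher net inclusive-fitness payoff.

Option 1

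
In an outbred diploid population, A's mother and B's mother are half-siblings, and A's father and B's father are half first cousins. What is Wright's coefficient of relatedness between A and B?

Relatedness sums over independent paths through distinct common ancestors.
A and B are related in two ways: half first cousins through their mothers (r = 1/16) and half second cousins through their fathers (r = 1/64).
r = 1/16 + 1/64 = 5/64 = 0.078125.

0.078125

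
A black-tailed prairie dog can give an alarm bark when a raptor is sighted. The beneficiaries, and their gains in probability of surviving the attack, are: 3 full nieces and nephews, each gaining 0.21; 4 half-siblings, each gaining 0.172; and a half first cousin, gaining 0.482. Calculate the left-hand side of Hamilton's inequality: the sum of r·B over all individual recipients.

r to a full niece or nephew = 1/4 (full aunt/uncle↔niece/nephew: two paths of length 3 through the shared grandparent pair: r = 2·(1/2)^3 = 1/4).
r to a half-sibling = 0.25 (half-sibs share one parent — one path of length 2: r = (1/2)^2 = 1/4).
r to a half first cousin = 0.0625 (half first cousins share one grandparent — one path of length 4: r = (1/2)^4 = 1/16).
Summing one r·B term per recipient: 3·0.25·0.21 + 4·0.25·0.172 + 1·0.0625·0.482 = 0.359625.

0.359625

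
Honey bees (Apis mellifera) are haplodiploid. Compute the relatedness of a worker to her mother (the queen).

One meiotic link between diploid queen and diploid daughter: r = 1/2.

0.5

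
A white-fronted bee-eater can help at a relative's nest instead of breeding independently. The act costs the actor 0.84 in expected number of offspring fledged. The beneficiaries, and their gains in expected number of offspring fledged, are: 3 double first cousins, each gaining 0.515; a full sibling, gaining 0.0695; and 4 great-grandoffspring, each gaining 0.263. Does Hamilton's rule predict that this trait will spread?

Hamilton's rule: the trait is favored when the sum of r·B over every recipient exceeds the actor's cost C.
r to a double first cousin = 0.25 (double first cousins share both grandparent pairs — four paths of length 4: r = 4·(1/2)^4 = 1/4).
r to a full sibling = 0.5 (full sibs share both parents — two paths of length 2: r = 2·(1/2)^2 = 1/2).
r to a great-grandoffspring = 0.125 (three parent–offspring links: r = (1/2)^3 = 1/8).
Summing one r·B term per recipient: 3·0.25·0.515 + 1·0.5·0.0695 + 4·0.125·0.263 = 0.5525.
0.5525 < 0.84: the indirect benefit is less than the cost.

No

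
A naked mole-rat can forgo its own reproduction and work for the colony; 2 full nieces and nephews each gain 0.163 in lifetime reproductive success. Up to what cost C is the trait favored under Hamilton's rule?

r to a full niece or nephew = 1/4 (full aunt/uncle↔niece/nephew: two paths of length 3 through the shared grandparent pair: r = 2·(1/2)^3 = 1/4).
Hamilton's rule: n·r·B > C, so the trait is favored while C < n·r·B = 2·0.25·0.163 = 0.0815.

0.0815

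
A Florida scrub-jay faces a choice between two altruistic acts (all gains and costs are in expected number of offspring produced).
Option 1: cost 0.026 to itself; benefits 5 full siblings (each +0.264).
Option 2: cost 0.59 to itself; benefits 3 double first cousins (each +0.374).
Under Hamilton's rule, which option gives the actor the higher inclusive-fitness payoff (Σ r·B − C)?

Option 1

Option 1: r to a full sibling = 0.5.
Option 1: Σ r·B − C = (5·0.5·0.264) − 0.026 = 0.634.
Option 2: r to a double first cousin = 0.25.
Option 2: Σ r·B − C = (3·0.25·0.374) − 0.59 = -0.3095.
Option 1 has the higher net inclusive-fitness payoff.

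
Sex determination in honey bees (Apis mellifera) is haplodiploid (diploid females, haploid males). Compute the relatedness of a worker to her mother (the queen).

One meiotic link between diploid queen and diploid daughter: r = 1/2.

0.5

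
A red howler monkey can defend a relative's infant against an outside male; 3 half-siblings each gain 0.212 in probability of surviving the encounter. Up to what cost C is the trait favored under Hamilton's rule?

r to a half-sibling = 1/4 (half-sibs share one parent — one path of length 2: r = (1/2)^2 = 1/4).
Hamilton's rule: n·r·B > C, so the trait is favored while C < n·r·B = 3·0.25·0.212 = 0.159.

0.159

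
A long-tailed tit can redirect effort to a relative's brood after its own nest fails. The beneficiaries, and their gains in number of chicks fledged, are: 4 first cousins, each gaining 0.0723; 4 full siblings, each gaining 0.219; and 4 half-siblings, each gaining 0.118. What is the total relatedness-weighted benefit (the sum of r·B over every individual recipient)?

0.59215

r to a first cousin = 1/8 (first cousins share one grandparent pair — two paths of length 4: r = 2·(1/2)^4 = 1/8).
r to a full sibling = 0.5 (full sibs share both parents — two paths of length 2: r = 2·(1/2)^2 = 1/2).
r to a half-sibling = 0.25 (half-sibs share one parent — one path of length 2: r = (1/2)^2 = 1/4).
Summing one r·B term per recipient: 4·0.125·0.0723 + 4·0.5·0.219 + 4·0.25·0.118 = 0.59215.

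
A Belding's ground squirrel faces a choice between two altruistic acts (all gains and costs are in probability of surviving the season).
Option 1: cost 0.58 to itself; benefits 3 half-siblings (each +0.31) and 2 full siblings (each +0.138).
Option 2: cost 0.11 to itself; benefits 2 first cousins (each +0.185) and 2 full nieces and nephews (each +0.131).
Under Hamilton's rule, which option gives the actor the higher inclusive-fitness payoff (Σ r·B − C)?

Option 2

Option 1: r to a half-sibling = 0.25.
Option 1: r to a full sibling = 0.5.
Option 1: Σ r·B − C = (3·0.25·0.31 + 2·0.5·0.138) − 0.58 = -0.2095.
Option 2: r to a first cousin = 0.125.
Option 2: r to a full niece or nephew = 0.25.
Option 2: Σ r·B − C = (2·0.125·0.185 + 2·0.25·0.131) − 0.11 = 0.00175.
Option 2 has the higher net inclusive-fitness payoff.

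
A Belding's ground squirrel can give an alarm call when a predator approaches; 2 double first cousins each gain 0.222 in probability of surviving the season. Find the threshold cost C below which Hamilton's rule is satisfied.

0.111

r to a double first cousin = 1/4 (double first cousins share both grandparent pairs — four paths of length 4: r = 4·(1/2)^4 = 1/4).
Hamilton's rule: n·r·B > C, so the trait is favored while C < n·r·B = 2·0.25·0.222 = 0.111.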